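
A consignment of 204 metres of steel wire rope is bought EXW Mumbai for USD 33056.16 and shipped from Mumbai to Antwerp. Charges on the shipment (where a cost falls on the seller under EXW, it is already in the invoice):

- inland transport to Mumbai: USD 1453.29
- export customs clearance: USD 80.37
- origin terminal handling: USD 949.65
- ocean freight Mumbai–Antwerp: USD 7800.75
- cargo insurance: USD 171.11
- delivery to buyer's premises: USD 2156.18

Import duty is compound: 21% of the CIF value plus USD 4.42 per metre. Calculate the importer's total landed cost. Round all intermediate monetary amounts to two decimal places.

Total landed cost: USD 55706.57

EXW: the seller makes goods available at their premises; the buyer bears all onward costs.
CIF value = EXW price + inland to port + export clearance + origin terminal + freight + insurance = 33056.16 + 1453.29 + 80.37 + 949.65 + 7800.75 + 171.11 = 43511.33
Ad valorem component: 43511.33 × 21% = 9137.38
Specific component: 204 × 4.42 = 901.68
Import duty = 9137.38 + 901.68 = 10039.06
Buyer bears: inland to port 1453.29 + export clearance 80.37 + origin terminal 949.65 + freight 7800.75 + insurance 171.11 + delivery 2156.18 + duty 10039.06 = 22650.41
Landed cost = invoice 33056.16 + 22650.41 = 55706.57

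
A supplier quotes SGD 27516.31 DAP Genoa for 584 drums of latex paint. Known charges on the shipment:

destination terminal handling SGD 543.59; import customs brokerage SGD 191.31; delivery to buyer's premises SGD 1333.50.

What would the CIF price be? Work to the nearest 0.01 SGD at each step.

CIF price: SGD 25639.22

Not relevant to the conversion: brokerage — on the buyer under both terms; not part of either seller's price.
From DAP to CIF, the seller no longer bears: destination terminal, delivery.
CIF price = 27516.31 − 543.59 − 1333.50 = 25639.22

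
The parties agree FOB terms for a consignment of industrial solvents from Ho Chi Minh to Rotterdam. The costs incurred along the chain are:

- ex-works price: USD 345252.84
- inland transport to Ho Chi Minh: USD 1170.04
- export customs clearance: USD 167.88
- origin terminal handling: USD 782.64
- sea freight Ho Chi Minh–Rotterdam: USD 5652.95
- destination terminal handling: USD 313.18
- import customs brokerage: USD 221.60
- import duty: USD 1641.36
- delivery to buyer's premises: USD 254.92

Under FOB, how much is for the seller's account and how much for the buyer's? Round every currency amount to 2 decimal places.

FOB: the seller bears costs until goods are on board at the origin port; the buyer bears freight, insurance and all costs thereafter.
Seller's account: goods 345252.84 + inland to port 1170.04 + export clearance 167.88 + origin terminal 782.64 = 347373.40
Buyer's account: freight 5652.95 + destination terminal 313.18 + brokerage 221.60 + duty 1641.36 + delivery 254.92 = 8084.01

Seller: USD 347373.40; buyer: USD 8084.01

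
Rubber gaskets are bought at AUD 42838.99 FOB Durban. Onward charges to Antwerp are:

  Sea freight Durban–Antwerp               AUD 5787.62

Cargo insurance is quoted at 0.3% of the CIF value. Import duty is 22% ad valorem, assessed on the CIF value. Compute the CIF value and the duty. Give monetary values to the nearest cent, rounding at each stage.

CIF value: AUD 48772.93; import duty: AUD 10730.04

Let C be the CIF value. C = FOB price + freight + 0.3% × C
C − 0.3% × C = 42838.99 + 5787.62
0.997 × C = 48626.61
C = 48626.61 / 0.997 = 48772.93
Insurance premium = 0.3% × 48772.93 = 146.32
Import duty = 48772.93 × 22% = 10730.04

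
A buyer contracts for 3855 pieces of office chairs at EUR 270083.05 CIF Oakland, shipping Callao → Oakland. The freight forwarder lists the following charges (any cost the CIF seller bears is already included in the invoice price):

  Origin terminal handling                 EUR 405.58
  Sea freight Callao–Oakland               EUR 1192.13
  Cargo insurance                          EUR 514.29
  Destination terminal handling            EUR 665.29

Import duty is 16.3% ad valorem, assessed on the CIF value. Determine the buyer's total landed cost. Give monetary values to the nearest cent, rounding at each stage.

Total landed cost: EUR 314771.88

CIF: the seller pays costs through ocean freight and marine insurance to the destination port.
Already in the invoice (seller's account under CIF): origin terminal, freight, insurance — exclude.
The CIF price already equals the CIF value: 270083.05
Import duty = 270083.05 × 16.3% = 44023.54
Buyer bears: destination terminal 665.29 + duty 44023.54 = 44688.83
Landed cost = invoice 270083.05 + 44688.83 = 314771.88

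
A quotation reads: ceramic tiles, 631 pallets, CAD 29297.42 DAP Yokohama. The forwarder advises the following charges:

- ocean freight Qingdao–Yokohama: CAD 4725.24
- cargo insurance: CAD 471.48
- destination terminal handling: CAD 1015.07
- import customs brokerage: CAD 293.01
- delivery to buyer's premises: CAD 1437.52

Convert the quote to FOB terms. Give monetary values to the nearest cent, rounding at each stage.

FOB price: CAD 21648.11

Not relevant to the conversion: brokerage — on the buyer under both terms; not part of either seller's price.
From DAP to FOB, the seller no longer bears: freight, insurance, destination terminal, delivery.
FOB price = 29297.42 − 4725.24 − 471.48 − 1015.07 − 1437.52 = 21648.11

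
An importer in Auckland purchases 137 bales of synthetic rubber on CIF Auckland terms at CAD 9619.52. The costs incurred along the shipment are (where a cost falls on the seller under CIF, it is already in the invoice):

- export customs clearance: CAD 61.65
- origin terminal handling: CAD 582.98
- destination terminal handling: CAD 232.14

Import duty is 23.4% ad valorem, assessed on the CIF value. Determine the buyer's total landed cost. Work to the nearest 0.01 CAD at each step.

CIF: the seller pays costs through ocean freight and marine insurance to the destination port.
Already in the invoice (seller's account under CIF): export clearance, origin terminal — exclude.
The CIF price already equals the CIF value: 9619.52
Import duty = 9619.52 × 23.4% = 2250.97
Buyer bears: destination terminal 232.14 + duty 2250.97 = 2483.11
Landed cost = invoice 9619.52 + 2483.11 = 12102.63

Total landed cost: CAD 12102.63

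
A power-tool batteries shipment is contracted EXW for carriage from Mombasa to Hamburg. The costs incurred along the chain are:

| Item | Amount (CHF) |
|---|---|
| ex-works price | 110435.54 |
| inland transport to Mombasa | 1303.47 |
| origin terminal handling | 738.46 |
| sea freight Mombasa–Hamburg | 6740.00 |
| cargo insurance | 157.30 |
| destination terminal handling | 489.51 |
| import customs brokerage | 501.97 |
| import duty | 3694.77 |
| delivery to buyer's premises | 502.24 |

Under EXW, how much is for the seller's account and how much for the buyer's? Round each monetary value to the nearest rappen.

Seller: CHF 110435.54; buyer: CHF 14127.72

EXW: the seller makes goods available at their premises; the buyer bears all onward costs.
Seller's account: goods 110435.54 = 110435.54
Buyer's account: inland to port 1303.47 + origin terminal 738.46 + freight 6740.00 + insurance 157.30 + destination terminal 489.51 + brokerage 501.97 + duty 3694.77 + delivery 502.24 = 14127.72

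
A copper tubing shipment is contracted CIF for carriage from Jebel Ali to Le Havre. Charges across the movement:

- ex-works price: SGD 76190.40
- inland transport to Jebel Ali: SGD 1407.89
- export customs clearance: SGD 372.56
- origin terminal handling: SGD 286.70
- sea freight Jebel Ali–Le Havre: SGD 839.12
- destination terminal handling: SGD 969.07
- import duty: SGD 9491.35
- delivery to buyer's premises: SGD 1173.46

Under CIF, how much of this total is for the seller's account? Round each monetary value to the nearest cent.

CIF: the seller pays costs through ocean freight and marine insurance to the destination port.
Seller's account: goods 76190.40 + inland to port 1407.89 + export clearance 372.56 + origin terminal 286.70 + freight 839.12 = 79096.67
Buyer's account: destination terminal 969.07 + duty 9491.35 + delivery 1173.46 = 11633.88

Seller's account: SGD 79096.67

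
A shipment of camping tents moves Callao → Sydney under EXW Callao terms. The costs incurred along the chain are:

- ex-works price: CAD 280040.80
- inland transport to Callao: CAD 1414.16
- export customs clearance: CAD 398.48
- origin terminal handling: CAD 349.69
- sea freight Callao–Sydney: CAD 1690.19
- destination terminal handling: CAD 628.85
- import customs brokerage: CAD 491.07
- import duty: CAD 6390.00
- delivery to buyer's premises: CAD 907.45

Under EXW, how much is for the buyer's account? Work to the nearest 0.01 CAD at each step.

Buyer's account: CAD 12269.89

EXW: the seller makes goods available at their premises; the buyer bears all onward costs.
Seller's account: goods 280040.80 = 280040.80
Buyer's account: inland to port 1414.16 + export clearance 398.48 + origin terminal 349.69 + freight 1690.19 + destination terminal 628.85 + brokerage 491.07 + duty 6390.00 + delivery 907.45 = 12269.89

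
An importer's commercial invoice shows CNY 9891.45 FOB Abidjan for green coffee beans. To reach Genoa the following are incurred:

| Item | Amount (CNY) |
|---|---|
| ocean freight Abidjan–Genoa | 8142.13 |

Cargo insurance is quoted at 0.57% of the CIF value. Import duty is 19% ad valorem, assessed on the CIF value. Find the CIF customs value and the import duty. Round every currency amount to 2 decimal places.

Let C be the CIF value. C = FOB price + freight + 0.57% × C
C − 0.57% × C = 9891.45 + 8142.13
0.9943 × C = 18033.58
C = 18033.58 / 0.9943 = 18136.96
Insurance premium = 0.57% × 18136.96 = 103.38
Import duty = 18136.96 × 19% = 3446.02

CIF value: CNY 18136.96; import duty: CNY 3446.02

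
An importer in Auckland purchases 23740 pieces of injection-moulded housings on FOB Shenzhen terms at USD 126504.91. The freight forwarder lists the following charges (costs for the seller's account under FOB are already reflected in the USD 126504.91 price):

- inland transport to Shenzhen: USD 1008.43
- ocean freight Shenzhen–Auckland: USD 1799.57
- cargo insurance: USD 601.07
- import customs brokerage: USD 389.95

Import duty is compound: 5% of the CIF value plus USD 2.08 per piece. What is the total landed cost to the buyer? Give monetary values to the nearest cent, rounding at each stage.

FOB: the seller bears costs until goods are on board at the origin port; the buyer bears freight, insurance and all costs thereafter.
Already in the invoice (seller's account under FOB): inland to port — exclude.
CIF value = FOB price + freight + insurance = 126504.91 + 1799.57 + 601.07 = 128905.55
Ad valorem component: 128905.55 × 5% = 6445.28
Specific component: 23740 × 2.08 = 49379.20
Import duty = 6445.28 + 49379.20 = 55824.48
Buyer bears: freight 1799.57 + insurance 601.07 + brokerage 389.95 + duty 55824.48 = 58615.07
Landed cost = invoice 126504.91 + 58615.07 = 185119.98

Total landed cost: USD 185119.98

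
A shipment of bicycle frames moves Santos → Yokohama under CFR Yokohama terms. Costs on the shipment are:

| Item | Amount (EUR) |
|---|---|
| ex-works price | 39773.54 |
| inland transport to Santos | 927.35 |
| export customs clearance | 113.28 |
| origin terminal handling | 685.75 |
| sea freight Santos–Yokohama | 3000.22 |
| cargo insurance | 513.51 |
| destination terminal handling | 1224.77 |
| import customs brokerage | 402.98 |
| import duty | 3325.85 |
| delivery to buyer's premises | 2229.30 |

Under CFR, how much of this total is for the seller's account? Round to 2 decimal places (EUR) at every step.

CFR: the seller pays costs through ocean freight to the destination port, but not insurance.
Seller's account: goods 39773.54 + inland to port 927.35 + export clearance 113.28 + origin terminal 685.75 + freight 3000.22 = 44500.14
Buyer's account: insurance 513.51 + destination terminal 1224.77 + brokerage 402.98 + duty 3325.85 + delivery 2229.30 = 7696.41

Seller's account: EUR 44500.14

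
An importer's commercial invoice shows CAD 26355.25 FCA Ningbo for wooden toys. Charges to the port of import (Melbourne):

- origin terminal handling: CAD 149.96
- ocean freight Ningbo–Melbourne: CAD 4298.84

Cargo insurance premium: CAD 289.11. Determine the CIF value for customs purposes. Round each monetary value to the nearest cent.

CIF = FCA price + pre-shipment costs + freight + insurance
CIF = 26355.25 + 149.96 + 4298.84 + 289.11 = 31093.16

CIF value: CAD 31093.16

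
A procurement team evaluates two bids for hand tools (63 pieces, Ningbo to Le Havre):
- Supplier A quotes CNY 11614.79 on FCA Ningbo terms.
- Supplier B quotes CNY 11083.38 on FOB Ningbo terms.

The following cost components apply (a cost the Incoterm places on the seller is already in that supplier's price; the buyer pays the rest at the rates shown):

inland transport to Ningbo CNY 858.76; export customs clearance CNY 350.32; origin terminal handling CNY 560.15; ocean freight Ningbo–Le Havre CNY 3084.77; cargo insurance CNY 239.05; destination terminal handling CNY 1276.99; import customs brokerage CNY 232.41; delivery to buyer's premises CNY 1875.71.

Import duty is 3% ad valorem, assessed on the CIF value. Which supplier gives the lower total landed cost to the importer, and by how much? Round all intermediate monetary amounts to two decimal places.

Supplier A (FCA):
CIF value = FCA price + origin terminal + freight + insurance = 11614.79 + 560.15 + 3084.77 + 239.05 = 15498.76
Import duty = 15498.76 × 3% = 464.96
Buyer bears (A): 560.15 + 3084.77 + 239.05 + 1276.99 + 232.41 + 1875.71 = 7269.08
Landed cost (A) = invoice 11614.79 + 7269.08 + duty 464.96 = 19348.83
Supplier B (FOB):
CIF value = FOB price + freight + insurance = 11083.38 + 3084.77 + 239.05 = 14407.20
Import duty = 14407.20 × 3% = 432.22
Buyer bears (B): 3084.77 + 239.05 + 1276.99 + 232.41 + 1875.71 = 6708.93
Landed cost (B) = invoice 11083.38 + 6708.93 + duty 432.22 = 18224.53
Difference = |19348.83 − 18224.53| = 1124.30

Supplier B is cheaper by CNY 1124.30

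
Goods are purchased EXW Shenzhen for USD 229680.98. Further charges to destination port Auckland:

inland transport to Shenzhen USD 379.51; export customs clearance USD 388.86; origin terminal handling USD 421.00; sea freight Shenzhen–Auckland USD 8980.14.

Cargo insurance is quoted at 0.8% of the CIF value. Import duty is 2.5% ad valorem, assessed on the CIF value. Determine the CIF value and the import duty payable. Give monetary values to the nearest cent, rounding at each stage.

CIF value: USD 241784.77; import duty: USD 6044.62

Let C be the CIF value. C = EXW price + pre-shipment costs + freight + 0.8% × C
C − 0.8% × C = 229680.98 + 379.51 + 388.86 + 421.00 + 8980.14
0.992 × C = 239850.49
C = 239850.49 / 0.992 = 241784.77
Insurance premium = 0.8% × 241784.77 = 1934.28
Import duty = 241784.77 × 2.5% = 6044.62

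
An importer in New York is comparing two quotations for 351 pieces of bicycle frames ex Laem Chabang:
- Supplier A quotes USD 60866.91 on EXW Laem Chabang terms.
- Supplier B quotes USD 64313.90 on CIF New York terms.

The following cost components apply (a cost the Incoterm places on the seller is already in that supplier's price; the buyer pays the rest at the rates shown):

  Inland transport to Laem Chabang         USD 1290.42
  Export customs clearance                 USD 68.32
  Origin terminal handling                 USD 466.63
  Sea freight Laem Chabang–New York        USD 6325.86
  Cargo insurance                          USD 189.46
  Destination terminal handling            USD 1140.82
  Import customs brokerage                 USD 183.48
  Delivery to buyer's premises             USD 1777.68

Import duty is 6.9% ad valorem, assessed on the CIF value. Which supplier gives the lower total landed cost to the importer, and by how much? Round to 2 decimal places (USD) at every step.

Supplier A (EXW):
CIF value = EXW price + inland to port + export clearance + origin terminal + freight + insurance = 60866.91 + 1290.42 + 68.32 + 466.63 + 6325.86 + 189.46 = 69207.60
Import duty = 69207.60 × 6.9% = 4775.32
Buyer bears (A): 1290.42 + 68.32 + 466.63 + 6325.86 + 189.46 + 1140.82 + 183.48 + 1777.68 = 11442.67
Landed cost (A) = invoice 60866.91 + 11442.67 + duty 4775.32 = 77084.90
Supplier B (CIF):
The CIF price already equals the CIF value: 64313.90
Import duty = 64313.90 × 6.9% = 4437.66
Buyer bears (B): 1140.82 + 183.48 + 1777.68 = 3101.98
Landed cost (B) = invoice 64313.90 + 3101.98 + duty 4437.66 = 71853.54
Difference = |77084.90 − 71853.54| = 5231.36

Supplier B is cheaper by USD 5231.36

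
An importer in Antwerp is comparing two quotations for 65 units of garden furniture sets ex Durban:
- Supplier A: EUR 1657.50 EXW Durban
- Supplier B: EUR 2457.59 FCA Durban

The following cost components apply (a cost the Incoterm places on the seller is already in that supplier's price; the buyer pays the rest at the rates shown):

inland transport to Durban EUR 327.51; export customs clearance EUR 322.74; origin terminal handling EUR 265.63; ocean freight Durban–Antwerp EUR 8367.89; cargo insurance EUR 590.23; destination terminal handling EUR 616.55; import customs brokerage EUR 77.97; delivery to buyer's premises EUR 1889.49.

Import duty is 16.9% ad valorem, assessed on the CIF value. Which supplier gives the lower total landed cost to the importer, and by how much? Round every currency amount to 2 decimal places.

Supplier A (EXW):
CIF value = EXW price + inland to port + export clearance + origin terminal + freight + insurance = 1657.50 + 327.51 + 322.74 + 265.63 + 8367.89 + 590.23 = 11531.50
Import duty = 11531.50 × 16.9% = 1948.82
Buyer bears (A): 327.51 + 322.74 + 265.63 + 8367.89 + 590.23 + 616.55 + 77.97 + 1889.49 = 12458.01
Landed cost (A) = invoice 1657.50 + 12458.01 + duty 1948.82 = 16064.33
Supplier B (FCA):
CIF value = FCA price + origin terminal + freight + insurance = 2457.59 + 265.63 + 8367.89 + 590.23 = 11681.34
Import duty = 11681.34 × 16.9% = 1974.15
Buyer bears (B): 265.63 + 8367.89 + 590.23 + 616.55 + 77.97 + 1889.49 = 11807.76
Landed cost (B) = invoice 2457.59 + 11807.76 + duty 1974.15 = 16239.50
Difference = |16064.33 − 16239.50| = 175.17

Supplier A is cheaper by EUR 175.17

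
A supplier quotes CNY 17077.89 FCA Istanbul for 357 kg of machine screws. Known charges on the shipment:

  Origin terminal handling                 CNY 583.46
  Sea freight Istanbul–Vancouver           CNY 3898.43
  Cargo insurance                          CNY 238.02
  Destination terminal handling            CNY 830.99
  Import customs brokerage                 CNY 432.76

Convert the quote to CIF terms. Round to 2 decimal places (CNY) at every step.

Not relevant to the conversion: destination terminal, brokerage — on the buyer under both terms; not part of either seller's price.
From FCA to CIF, the seller additionally bears: origin terminal, freight, insurance.
CIF price = 17077.89 + 583.46 + 3898.43 + 238.02 = 21797.80

CIF price: CNY 21797.80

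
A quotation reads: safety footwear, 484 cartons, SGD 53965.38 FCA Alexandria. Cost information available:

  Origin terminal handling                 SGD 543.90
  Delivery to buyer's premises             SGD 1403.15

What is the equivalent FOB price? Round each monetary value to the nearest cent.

Not relevant to the conversion: delivery — on the buyer under both terms; not part of either seller's price.
From FCA to FOB, the seller additionally bears: origin terminal.
FOB price = 53965.38 + 543.90 = 54509.28

FOB price: SGD 54509.28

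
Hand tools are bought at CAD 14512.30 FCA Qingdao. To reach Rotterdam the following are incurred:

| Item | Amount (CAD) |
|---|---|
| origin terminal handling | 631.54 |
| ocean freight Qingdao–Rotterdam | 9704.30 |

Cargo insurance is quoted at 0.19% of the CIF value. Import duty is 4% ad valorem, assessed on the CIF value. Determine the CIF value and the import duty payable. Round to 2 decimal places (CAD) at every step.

CIF value: CAD 24895.44; import duty: CAD 995.82

Let C be the CIF value. C = FCA price + pre-shipment costs + freight + 0.19% × C
C − 0.19% × C = 14512.30 + 631.54 + 9704.30
0.9981 × C = 24848.14
C = 24848.14 / 0.9981 = 24895.44
Insurance premium = 0.19% × 24895.44 = 47.30
Import duty = 24895.44 × 4% = 995.82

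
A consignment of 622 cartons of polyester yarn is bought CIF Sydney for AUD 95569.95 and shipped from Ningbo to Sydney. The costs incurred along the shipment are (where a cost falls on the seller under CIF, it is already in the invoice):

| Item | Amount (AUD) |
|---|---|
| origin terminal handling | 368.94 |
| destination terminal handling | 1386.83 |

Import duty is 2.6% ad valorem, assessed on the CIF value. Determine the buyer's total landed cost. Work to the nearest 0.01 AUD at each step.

Total landed cost: AUD 99441.60

CIF: the seller pays costs through ocean freight and marine insurance to the destination port.
Already in the invoice (seller's account under CIF): origin terminal — exclude.
The CIF price already equals the CIF value: 95569.95
Import duty = 95569.95 × 2.6% = 2484.82
Buyer bears: destination terminal 1386.83 + duty 2484.82 = 3871.65
Landed cost = invoice 95569.95 + 3871.65 = 99441.60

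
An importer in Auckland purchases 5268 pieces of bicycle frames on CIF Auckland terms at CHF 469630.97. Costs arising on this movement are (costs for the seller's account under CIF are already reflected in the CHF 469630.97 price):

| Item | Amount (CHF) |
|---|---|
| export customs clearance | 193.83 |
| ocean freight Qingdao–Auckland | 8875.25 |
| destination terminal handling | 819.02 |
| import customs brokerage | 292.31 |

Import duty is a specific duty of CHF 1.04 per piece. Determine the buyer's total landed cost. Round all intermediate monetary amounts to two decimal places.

CIF: the seller pays costs through ocean freight and marine insurance to the destination port.
Already in the invoice (seller's account under CIF): export clearance, freight — exclude.
The CIF price already equals the CIF value: 469630.97
Import duty = 5268 × 1.04 = 5478.72
Buyer bears: destination terminal 819.02 + brokerage 292.31 + duty 5478.72 = 6590.05
Landed cost = invoice 469630.97 + 6590.05 = 476221.02

Total landed cost: CHF 476221.02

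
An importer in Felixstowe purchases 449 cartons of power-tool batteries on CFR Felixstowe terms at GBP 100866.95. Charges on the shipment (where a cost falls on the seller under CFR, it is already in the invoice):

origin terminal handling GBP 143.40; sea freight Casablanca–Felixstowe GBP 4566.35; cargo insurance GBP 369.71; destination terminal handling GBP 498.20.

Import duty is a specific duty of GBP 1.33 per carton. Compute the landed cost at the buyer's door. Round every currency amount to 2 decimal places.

CFR: the seller pays costs through ocean freight to the destination port, but not insurance.
Already in the invoice (seller's account under CFR): origin terminal, freight — exclude.
CIF value = CFR price + insurance = 100866.95 + 369.71 = 101236.66
Import duty = 449 × 1.33 = 597.17
Buyer bears: insurance 369.71 + destination terminal 498.20 + duty 597.17 = 1465.08
Landed cost = invoice 100866.95 + 1465.08 = 102332.03

Total landed cost: GBP 102332.03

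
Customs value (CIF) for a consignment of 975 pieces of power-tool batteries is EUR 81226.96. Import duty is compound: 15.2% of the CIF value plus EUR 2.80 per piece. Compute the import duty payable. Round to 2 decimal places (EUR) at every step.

Ad valorem component: 81226.96 × 15.2% = 12346.50
Specific component: 975 × 2.80 = 2730.00
Import duty = 12346.50 + 2730.00 = 15076.50

Import duty: EUR 15076.50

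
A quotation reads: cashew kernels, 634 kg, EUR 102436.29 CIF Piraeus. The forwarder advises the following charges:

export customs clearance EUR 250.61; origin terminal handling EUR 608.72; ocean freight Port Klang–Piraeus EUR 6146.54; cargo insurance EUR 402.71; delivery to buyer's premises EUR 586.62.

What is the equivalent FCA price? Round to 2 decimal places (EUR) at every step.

Not relevant to the conversion: export clearance — on the seller under both CIF and FCA; already in the CIF price and stays in the FCA price. delivery — on the buyer under both terms; not part of either seller's price.
From CIF to FCA, the seller no longer bears: origin terminal, freight, insurance.
FCA price = 102436.29 − 608.72 − 6146.54 − 402.71 = 95278.32

FCA price: EUR 95278.32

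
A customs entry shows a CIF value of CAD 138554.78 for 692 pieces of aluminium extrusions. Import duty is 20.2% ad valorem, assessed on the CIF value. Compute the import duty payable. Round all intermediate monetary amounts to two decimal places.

Import duty = 138554.78 × 20.2% = 27988.07

Import duty: CAD 27988.07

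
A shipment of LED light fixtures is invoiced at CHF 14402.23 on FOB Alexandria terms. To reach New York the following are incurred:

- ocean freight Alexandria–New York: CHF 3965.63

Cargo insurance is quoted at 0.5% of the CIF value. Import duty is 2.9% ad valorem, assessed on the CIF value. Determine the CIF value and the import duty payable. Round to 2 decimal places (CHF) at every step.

Let C be the CIF value. C = FOB price + freight + 0.5% × C
C − 0.5% × C = 14402.23 + 3965.63
0.995 × C = 18367.86
C = 18367.86 / 0.995 = 18460.16
Insurance premium = 0.5% × 18460.16 = 92.30
Import duty = 18460.16 × 2.9% = 535.34

CIF value: CHF 18460.16; import duty: CHF 535.34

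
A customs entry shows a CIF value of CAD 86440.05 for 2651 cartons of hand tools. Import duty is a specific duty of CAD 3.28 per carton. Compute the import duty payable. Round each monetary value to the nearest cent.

Import duty = 2651 × 3.28 = 8695.28

Import duty: CAD 8695.28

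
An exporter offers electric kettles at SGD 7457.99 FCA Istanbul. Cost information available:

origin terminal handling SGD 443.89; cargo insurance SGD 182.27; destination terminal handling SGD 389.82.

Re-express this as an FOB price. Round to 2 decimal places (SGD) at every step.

FOB price: SGD 7901.88

Not relevant to the conversion: destination terminal, insurance — on the buyer under both terms; not part of either seller's price.
From FCA to FOB, the seller additionally bears: origin terminal.
FOB price = 7457.99 + 443.89 = 7901.88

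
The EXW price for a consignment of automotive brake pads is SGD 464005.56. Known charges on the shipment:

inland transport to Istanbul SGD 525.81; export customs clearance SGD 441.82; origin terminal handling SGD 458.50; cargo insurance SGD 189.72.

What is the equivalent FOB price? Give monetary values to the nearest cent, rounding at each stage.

Not relevant to the conversion: insurance — on the buyer under both terms; not part of either seller's price.
From EXW to FOB, the seller additionally bears: inland to port, export clearance, origin terminal.
FOB price = 464005.56 + 525.81 + 441.82 + 458.50 = 465431.69

FOB price: SGD 465431.69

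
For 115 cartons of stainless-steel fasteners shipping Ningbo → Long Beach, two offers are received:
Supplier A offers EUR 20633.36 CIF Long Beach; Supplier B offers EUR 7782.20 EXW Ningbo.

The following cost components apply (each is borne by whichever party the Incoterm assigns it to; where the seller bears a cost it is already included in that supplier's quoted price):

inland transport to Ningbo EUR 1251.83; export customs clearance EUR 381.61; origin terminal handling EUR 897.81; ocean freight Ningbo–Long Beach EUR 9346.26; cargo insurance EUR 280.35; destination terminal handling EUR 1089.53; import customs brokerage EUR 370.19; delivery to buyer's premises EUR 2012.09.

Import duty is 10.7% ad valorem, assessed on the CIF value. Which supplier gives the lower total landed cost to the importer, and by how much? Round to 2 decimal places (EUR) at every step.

Supplier B is cheaper by EUR 767.48

Supplier A (CIF):
The CIF price already equals the CIF value: 20633.36
Import duty = 20633.36 × 10.7% = 2207.77
Buyer bears (A): 1089.53 + 370.19 + 2012.09 = 3471.81
Landed cost (A) = invoice 20633.36 + 3471.81 + duty 2207.77 = 26312.94
Supplier B (EXW):
CIF value = EXW price + inland to port + export clearance + origin terminal + freight + insurance = 7782.20 + 1251.83 + 381.61 + 897.81 + 9346.26 + 280.35 = 19940.06
Import duty = 19940.06 × 10.7% = 2133.59
Buyer bears (B): 1251.83 + 381.61 + 897.81 + 9346.26 + 280.35 + 1089.53 + 370.19 + 2012.09 = 15629.67
Landed cost (B) = invoice 7782.20 + 15629.67 + duty 2133.59 = 25545.46
Difference = |26312.94 − 25545.46| = 767.48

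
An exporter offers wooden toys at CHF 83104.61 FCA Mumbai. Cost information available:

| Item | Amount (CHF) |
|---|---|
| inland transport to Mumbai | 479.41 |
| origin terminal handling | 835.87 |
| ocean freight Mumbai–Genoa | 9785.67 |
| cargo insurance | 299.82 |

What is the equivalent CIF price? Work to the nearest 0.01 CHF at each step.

Not relevant to the conversion: inland to port — on the seller under both FCA and CIF; already in the FCA price and stays in the CIF price.
From FCA to CIF, the seller additionally bears: origin terminal, freight, insurance.
CIF price = 83104.61 + 835.87 + 9785.67 + 299.82 = 94025.97

CIF price: CHF 94025.97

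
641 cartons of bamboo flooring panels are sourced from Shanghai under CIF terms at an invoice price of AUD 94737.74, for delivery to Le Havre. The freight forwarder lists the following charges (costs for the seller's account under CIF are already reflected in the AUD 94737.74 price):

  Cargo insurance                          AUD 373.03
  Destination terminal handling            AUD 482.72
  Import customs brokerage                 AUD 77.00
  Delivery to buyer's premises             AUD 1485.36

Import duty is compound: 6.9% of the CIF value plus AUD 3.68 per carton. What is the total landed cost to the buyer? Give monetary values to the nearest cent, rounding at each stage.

CIF: the seller pays costs through ocean freight and marine insurance to the destination port.
Already in the invoice (seller's account under CIF): insurance — exclude.
The CIF price already equals the CIF value: 94737.74
Ad valorem component: 94737.74 × 6.9% = 6536.90
Specific component: 641 × 3.68 = 2358.88
Import duty = 6536.90 + 2358.88 = 8895.78
Buyer bears: destination terminal 482.72 + brokerage 77.00 + delivery 1485.36 + duty 8895.78 = 10940.86
Landed cost = invoice 94737.74 + 10940.86 = 105678.60

Total landed cost: AUD 105678.60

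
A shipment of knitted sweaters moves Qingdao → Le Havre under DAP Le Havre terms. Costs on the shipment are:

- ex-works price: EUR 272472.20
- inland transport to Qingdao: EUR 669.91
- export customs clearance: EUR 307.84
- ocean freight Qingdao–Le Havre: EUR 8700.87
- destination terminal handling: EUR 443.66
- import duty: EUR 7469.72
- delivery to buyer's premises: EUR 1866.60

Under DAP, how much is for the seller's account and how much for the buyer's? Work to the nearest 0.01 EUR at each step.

Seller: EUR 284461.08; buyer: EUR 7469.72

DAP: the seller bears all costs to the named destination except import duty and clearance.
Seller's account: goods 272472.20 + inland to port 669.91 + export clearance 307.84 + freight 8700.87 + destination terminal 443.66 + delivery 1866.60 = 284461.08
Buyer's account: duty 7469.72 = 7469.72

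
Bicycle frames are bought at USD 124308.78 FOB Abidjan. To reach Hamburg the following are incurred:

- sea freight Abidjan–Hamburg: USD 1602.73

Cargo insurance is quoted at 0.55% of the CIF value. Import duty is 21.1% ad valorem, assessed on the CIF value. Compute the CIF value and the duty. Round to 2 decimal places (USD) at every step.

CIF value: USD 126607.85; import duty: USD 26714.26

Let C be the CIF value. C = FOB price + freight + 0.55% × C
C − 0.55% × C = 124308.78 + 1602.73
0.9945 × C = 125911.51
C = 125911.51 / 0.9945 = 126607.85
Insurance premium = 0.55% × 126607.85 = 696.34
Import duty = 126607.85 × 21.1% = 26714.26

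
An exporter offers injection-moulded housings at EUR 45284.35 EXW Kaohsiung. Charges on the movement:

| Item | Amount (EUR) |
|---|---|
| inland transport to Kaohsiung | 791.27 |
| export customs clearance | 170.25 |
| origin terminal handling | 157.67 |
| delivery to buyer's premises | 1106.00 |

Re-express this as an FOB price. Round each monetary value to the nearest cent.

Not relevant to the conversion: delivery — on the buyer under both terms; not part of either seller's price.
From EXW to FOB, the seller additionally bears: inland to port, export clearance, origin terminal.
FOB price = 45284.35 + 791.27 + 170.25 + 157.67 = 46403.54

FOB price: EUR 46403.54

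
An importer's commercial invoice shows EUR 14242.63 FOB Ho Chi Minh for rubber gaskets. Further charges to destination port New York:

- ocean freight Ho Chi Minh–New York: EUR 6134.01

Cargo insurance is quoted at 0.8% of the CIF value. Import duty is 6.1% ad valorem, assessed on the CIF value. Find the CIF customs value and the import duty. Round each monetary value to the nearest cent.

CIF value: EUR 20540.97; import duty: EUR 1253.00

Let C be the CIF value. C = FOB price + freight + 0.8% × C
C − 0.8% × C = 14242.63 + 6134.01
0.992 × C = 20376.64
C = 20376.64 / 0.992 = 20540.97
Insurance premium = 0.8% × 20540.97 = 164.33
Import duty = 20540.97 × 6.1% = 1253.00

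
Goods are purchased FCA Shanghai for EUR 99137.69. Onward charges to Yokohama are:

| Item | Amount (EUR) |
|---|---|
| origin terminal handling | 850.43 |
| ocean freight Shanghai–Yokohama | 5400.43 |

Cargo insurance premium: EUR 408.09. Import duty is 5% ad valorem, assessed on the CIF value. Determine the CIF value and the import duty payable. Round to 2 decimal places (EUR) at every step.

CIF value: EUR 105796.64; import duty: EUR 5289.83

CIF = FCA price + pre-shipment costs + freight + insurance
CIF = 99137.69 + 850.43 + 5400.43 + 408.09 = 105796.64
Import duty = 105796.64 × 5% = 5289.83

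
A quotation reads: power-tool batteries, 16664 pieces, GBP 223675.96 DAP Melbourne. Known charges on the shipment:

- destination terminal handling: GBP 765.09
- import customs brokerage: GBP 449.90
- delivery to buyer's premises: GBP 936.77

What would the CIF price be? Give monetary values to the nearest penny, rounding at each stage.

CIF price: GBP 221974.10

Not relevant to the conversion: brokerage — on the buyer under both terms; not part of either seller's price.
From DAP to CIF, the seller no longer bears: destination terminal, delivery.
CIF price = 223675.96 − 765.09 − 936.77 = 221974.10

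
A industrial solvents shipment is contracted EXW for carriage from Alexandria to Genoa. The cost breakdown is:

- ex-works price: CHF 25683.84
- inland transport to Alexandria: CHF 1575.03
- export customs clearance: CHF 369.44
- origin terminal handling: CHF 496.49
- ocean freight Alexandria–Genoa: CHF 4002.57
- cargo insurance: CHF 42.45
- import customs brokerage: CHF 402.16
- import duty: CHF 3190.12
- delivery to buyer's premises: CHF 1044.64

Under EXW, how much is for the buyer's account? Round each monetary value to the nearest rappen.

EXW: the seller makes goods available at their premises; the buyer bears all onward costs.
Seller's account: goods 25683.84 = 25683.84
Buyer's account: inland to port 1575.03 + export clearance 369.44 + origin terminal 496.49 + freight 4002.57 + insurance 42.45 + brokerage 402.16 + duty 3190.12 + delivery 1044.64 = 11122.90

Buyer's account: CHF 11122.90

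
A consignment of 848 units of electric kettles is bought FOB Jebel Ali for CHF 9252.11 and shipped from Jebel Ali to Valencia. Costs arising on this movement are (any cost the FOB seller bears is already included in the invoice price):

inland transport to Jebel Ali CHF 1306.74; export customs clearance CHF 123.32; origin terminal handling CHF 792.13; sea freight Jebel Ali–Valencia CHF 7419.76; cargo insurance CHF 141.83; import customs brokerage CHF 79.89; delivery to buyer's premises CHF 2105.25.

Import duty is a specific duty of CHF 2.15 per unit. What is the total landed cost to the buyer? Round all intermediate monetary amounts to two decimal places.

FOB: the seller bears costs until goods are on board at the origin port; the buyer bears freight, insurance and all costs thereafter.
Already in the invoice (seller's account under FOB): inland to port, export clearance, origin terminal — exclude.
CIF value = FOB price + freight + insurance = 9252.11 + 7419.76 + 141.83 = 16813.70
Import duty = 848 × 2.15 = 1823.20
Buyer bears: freight 7419.76 + insurance 141.83 + brokerage 79.89 + delivery 2105.25 + duty 1823.20 = 11569.93
Landed cost = invoice 9252.11 + 11569.93 = 20822.04

Total landed cost: CHF 20822.04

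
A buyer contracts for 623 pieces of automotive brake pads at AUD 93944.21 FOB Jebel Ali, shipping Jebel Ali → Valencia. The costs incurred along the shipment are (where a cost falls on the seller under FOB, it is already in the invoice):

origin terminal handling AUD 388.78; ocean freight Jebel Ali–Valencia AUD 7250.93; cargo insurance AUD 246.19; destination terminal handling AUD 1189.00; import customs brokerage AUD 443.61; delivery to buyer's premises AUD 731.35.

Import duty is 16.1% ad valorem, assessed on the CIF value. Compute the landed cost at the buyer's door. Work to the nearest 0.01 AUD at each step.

FOB: the seller bears costs until goods are on board at the origin port; the buyer bears freight, insurance and all costs thereafter.
Already in the invoice (seller's account under FOB): origin terminal — exclude.
CIF value = FOB price + freight + insurance = 93944.21 + 7250.93 + 246.19 = 101441.33
Import duty = 101441.33 × 16.1% = 16332.05
Buyer bears: freight 7250.93 + insurance 246.19 + destination terminal 1189.00 + brokerage 443.61 + delivery 731.35 + duty 16332.05 = 26193.13
Landed cost = invoice 93944.21 + 26193.13 = 120137.34

Total landed cost: AUD 120137.34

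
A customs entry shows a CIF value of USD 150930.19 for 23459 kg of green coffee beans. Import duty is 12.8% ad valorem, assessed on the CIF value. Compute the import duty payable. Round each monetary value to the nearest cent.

Import duty = 150930.19 × 12.8% = 19319.06

Import duty: USD 19319.06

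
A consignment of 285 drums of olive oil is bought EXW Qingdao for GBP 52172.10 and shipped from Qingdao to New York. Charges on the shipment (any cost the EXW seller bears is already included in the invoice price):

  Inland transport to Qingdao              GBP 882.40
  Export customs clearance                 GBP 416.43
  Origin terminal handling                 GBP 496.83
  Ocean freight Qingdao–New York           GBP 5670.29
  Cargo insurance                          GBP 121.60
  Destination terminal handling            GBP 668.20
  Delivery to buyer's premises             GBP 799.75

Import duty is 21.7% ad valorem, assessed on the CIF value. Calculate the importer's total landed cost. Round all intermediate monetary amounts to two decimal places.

EXW: the seller makes goods available at their premises; the buyer bears all onward costs.
CIF value = EXW price + inland to port + export clearance + origin terminal + freight + insurance = 52172.10 + 882.40 + 416.43 + 496.83 + 5670.29 + 121.60 = 59759.65
Import duty = 59759.65 × 21.7% = 12967.84
Buyer bears: inland to port 882.40 + export clearance 416.43 + origin terminal 496.83 + freight 5670.29 + insurance 121.60 + destination terminal 668.20 + delivery 799.75 + duty 12967.84 = 22023.34
Landed cost = invoice 52172.10 + 22023.34 = 74195.44

Total landed cost: GBP 74195.44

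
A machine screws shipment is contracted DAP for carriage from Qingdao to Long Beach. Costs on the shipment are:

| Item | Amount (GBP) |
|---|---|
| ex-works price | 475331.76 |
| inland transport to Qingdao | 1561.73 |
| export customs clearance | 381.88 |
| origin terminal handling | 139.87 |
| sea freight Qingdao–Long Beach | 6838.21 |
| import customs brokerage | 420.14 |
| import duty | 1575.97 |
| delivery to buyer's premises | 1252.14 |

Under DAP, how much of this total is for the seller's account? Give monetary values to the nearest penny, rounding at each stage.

Seller's account: GBP 485505.59

DAP: the seller bears all costs to the named destination except import duty and clearance.
Seller's account: goods 475331.76 + inland to port 1561.73 + export clearance 381.88 + origin terminal 139.87 + freight 6838.21 + delivery 1252.14 = 485505.59
Buyer's account: brokerage 420.14 + duty 1575.97 = 1996.11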